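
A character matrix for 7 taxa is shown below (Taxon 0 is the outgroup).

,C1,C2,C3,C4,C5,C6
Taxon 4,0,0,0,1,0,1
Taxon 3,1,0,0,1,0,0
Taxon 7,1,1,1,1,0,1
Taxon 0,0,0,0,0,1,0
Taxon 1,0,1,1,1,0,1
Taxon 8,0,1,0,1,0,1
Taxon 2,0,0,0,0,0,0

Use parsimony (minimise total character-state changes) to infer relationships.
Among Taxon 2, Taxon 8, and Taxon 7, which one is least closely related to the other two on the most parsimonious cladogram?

Taxon 2

Character polarity is set by the outgroup: the derived state is whichever differs from the outgroup's state, so for C5 the derived state is '0', and for the remaining characters it is '1'.
C1 (state '1') occurs in Taxon 3 and Taxon 7 but conflicts with the nesting implied by the other characters — most parsimoniously interpreted as homoplasy.
C2: derived state '1' in Taxon 1, Taxon 7, and Taxon 8 only — synapomorphy for {Taxon 1, Taxon 7, Taxon 8}.
C3: derived state '1' in Taxon 1 and Taxon 7 only — synapomorphy for {Taxon 1, Taxon 7}.
C4: derived state '1' in Taxon 1, Taxon 3, Taxon 4, Taxon 7, and Taxon 8 only — synapomorphy for {Taxon 1, Taxon 3, Taxon 4, Taxon 7, Taxon 8}.
C5 (derived state '0') is shared by all ingroup taxa — unites the whole ingroup.
C6 (derived state '1') is shared by Taxon 1, Taxon 4, Taxon 7, and Taxon 8 — a synapomorphy uniting that clade.
Most parsimonious ingroup topology: (Taxon 2,(Taxon 3,(((Taxon 1,Taxon 7),Taxon 8),Taxon 4))).
Taxon 8 and Taxon 7 share a more recent common ancestor with each other than either does with Taxon 2, so Taxon 2 is the least closely related of the three.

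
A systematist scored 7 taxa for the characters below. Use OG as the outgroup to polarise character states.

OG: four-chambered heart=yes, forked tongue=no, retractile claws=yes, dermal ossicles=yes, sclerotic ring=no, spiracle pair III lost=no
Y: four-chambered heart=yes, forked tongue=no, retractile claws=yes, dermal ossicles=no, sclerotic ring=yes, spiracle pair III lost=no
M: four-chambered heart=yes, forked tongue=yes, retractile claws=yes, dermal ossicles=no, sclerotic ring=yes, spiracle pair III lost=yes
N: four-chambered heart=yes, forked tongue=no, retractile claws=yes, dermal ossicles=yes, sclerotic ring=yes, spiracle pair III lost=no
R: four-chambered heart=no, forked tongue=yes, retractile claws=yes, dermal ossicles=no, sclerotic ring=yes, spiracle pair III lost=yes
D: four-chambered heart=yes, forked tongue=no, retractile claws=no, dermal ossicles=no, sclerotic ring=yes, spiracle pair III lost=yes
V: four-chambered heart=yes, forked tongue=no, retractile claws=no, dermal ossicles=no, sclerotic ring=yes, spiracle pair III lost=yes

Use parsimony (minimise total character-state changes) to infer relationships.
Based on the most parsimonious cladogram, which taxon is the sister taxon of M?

R

Character polarity is set by the outgroup: the derived state is whichever differs from the outgroup's state, so for four-chambered heart, retractile claws, dermal ossicles the derived state is 'no', and for the remaining characters it is 'yes'.
four-chambered heart: derived state 'no' in R only — an autapomorphy, so it tells us nothing about relationships among taxa.
forked tongue: derived state 'yes' in M and R only — synapomorphy for {M, R}.
retractile claws: derived state 'no' in D and V only — synapomorphy for {D, V}.
dermal ossicles (derived state 'no') is shared by D, M, R, V, and Y — a synapomorphy uniting that clade.
All ingroup taxa share the derived state 'yes' for sclerotic ring; it defines the ingroup but does not resolve relationships within it.
Only D, M, R, and V show the derived state 'yes' for spiracle pair III lost, supporting them as a clade.
Most parsimonious ingroup topology: ((Y,((M,R),(D,V))),N).
M and R form a cherry on this tree, so they are sister taxa.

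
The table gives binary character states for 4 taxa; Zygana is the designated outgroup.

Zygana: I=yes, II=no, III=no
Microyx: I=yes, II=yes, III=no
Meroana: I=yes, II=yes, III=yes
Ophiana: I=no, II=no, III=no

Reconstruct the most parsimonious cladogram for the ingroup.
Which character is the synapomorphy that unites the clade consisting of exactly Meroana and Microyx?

Character polarity is set by the outgroup: the derived state is whichever differs from the outgroup's state, so for I the derived state is 'no', and for the remaining characters it is 'yes'.
I: derived state 'no' in Ophiana only — an autapomorphy, so it tells us nothing about relationships among taxa.
Only Meroana and Microyx show the derived state 'yes' for II, supporting them as a clade.
III (derived state 'yes') is unique to Meroana (autapomorphy; uninformative for grouping).
Most parsimonious ingroup topology: ((Microyx,Meroana),Ophiana).
The clade {Meroana, Microyx} is supported by II: its derived state 'yes' occurs in exactly those taxa and in no other taxon (including the outgroup).

II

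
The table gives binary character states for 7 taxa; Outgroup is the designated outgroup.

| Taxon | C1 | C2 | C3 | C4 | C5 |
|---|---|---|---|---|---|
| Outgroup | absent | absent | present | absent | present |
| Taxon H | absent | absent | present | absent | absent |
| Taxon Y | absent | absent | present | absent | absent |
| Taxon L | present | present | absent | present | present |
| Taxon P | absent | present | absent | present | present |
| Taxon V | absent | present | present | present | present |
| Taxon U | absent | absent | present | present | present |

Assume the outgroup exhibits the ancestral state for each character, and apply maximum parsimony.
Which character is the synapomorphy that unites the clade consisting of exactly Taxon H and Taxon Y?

Character polarity is set by the outgroup: the derived state is whichever differs from the outgroup's state, so for C3, C5 the derived state is 'absent', and for the remaining characters it is 'present'.
C1: derived state 'present' in Taxon L only — an autapomorphy, so it tells us nothing about relationships among taxa.
C2: derived state 'present' in Taxon L, Taxon P, and Taxon V only — synapomorphy for {Taxon L, Taxon P, Taxon V}.
C3 (derived state 'absent') is shared by Taxon L and Taxon P — a synapomorphy uniting that clade.
C4 (derived state 'present') is shared by Taxon L, Taxon P, Taxon U, and Taxon V — a synapomorphy uniting that clade.
Only Taxon H and Taxon Y show the derived state 'absent' for C5, supporting them as a clade.
Most parsimonious ingroup topology: ((Taxon H,Taxon Y),(((Taxon L,Taxon P),Taxon V),Taxon U)).
The clade {Taxon H, Taxon Y} is supported by C5: its derived state 'absent' occurs in exactly those taxa and in no other taxon (including the outgroup).

C5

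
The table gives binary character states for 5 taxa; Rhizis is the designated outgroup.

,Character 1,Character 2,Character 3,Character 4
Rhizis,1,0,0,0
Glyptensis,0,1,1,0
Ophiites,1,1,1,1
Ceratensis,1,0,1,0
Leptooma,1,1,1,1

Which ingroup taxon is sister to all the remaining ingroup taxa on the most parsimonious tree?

Character polarity is set by the outgroup: the derived state is whichever differs from the outgroup's state, so for Character 1 the derived state is '0', and for the remaining characters it is '1'.
Character 1 (derived state '0') is unique to Glyptensis (autapomorphy; uninformative for grouping).
Only Glyptensis, Leptooma, and Ophiites show the derived state '1' for Character 2, supporting them as a clade.
Character 3 (derived state '1') is shared by all ingroup taxa — unites the whole ingroup.
Character 4 (derived state '1') is shared by Leptooma and Ophiites — a synapomorphy uniting that clade.
Most parsimonious ingroup topology: ((Glyptensis,(Ophiites,Leptooma)),Ceratensis).
Ceratensis is sister to the clade containing all other ingroup taxa, so it is the earliest-diverging (most basal) ingroup lineage.

Ceratensis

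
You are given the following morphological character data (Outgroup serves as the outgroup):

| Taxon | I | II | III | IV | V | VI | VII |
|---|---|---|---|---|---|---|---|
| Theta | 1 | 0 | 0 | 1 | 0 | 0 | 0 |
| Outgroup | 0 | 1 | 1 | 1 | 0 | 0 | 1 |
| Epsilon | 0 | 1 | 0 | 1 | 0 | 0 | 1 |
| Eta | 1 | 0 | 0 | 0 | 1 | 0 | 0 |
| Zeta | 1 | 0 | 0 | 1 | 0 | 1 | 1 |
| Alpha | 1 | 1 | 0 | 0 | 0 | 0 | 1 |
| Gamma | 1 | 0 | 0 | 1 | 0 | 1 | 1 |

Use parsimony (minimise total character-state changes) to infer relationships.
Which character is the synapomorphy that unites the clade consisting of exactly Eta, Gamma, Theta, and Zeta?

Character polarity is set by the outgroup: the derived state is whichever differs from the outgroup's state, so for II, III, IV, VII the derived state is '0', and for the remaining characters it is '1'.
Only Alpha, Eta, Gamma, Theta, and Zeta show the derived state '1' for I, supporting them as a clade.
Only Eta, Gamma, Theta, and Zeta show the derived state '0' for II, supporting them as a clade.
III (derived state '0') is shared by all ingroup taxa — unites the whole ingroup.
IV groups Alpha and Eta, which is incompatible with the clades supported by the remaining characters; treating it as convergent (homoplasy) costs fewer steps than any alternative tree.
V: derived state '1' in Eta only — an autapomorphy, so it tells us nothing about relationships among taxa.
VI: derived state '1' in Gamma and Zeta only — synapomorphy for {Gamma, Zeta}.
VII: derived state '0' in Eta and Theta only — synapomorphy for {Eta, Theta}.
Most parsimonious ingroup topology: ((((Zeta,Gamma),(Eta,Theta)),Alpha),Epsilon).
The clade {Eta, Gamma, Theta, Zeta} is supported by II: its derived state '0' occurs in exactly those taxa and in no other taxon (including the outgroup).

II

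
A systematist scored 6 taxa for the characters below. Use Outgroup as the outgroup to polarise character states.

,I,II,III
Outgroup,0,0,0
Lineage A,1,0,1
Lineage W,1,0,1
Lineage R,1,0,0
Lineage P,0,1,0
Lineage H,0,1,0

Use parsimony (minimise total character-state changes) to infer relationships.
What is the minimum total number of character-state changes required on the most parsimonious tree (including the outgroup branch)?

3

The outgroup has state '0' for every character, so '1' is the derived state throughout.
Only Lineage A, Lineage R, and Lineage W show the derived state '1' for I, supporting them as a clade.
Only Lineage H and Lineage P show the derived state '1' for II, supporting them as a clade.
III: derived state '1' in Lineage A and Lineage W only — synapomorphy for {Lineage A, Lineage W}.
Most parsimonious ingroup topology: ((Lineage R,(Lineage A,Lineage W)),(Lineage P,Lineage H)).
Changes per character on this tree: I: 1; II: 1; III: 1.
Total = 3.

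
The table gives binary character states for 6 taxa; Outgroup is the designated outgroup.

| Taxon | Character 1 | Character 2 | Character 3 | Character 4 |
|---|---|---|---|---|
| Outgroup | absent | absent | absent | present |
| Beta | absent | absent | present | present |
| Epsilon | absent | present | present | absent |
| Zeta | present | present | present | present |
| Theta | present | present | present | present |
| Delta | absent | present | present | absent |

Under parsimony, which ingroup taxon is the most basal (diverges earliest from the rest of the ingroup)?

Beta

Character polarity is set by the outgroup: the derived state is whichever differs from the outgroup's state, so for Character 4 the derived state is 'absent', and for the remaining characters it is 'present'.
Character 1: derived state 'present' in Theta and Zeta only — synapomorphy for {Theta, Zeta}.
Character 2: derived state 'present' in Delta, Epsilon, Theta, and Zeta only — synapomorphy for {Delta, Epsilon, Theta, Zeta}.
Character 3 (derived state 'present') is shared by all ingroup taxa — unites the whole ingroup.
Character 4: derived state 'absent' in Delta and Epsilon only — synapomorphy for {Delta, Epsilon}.
Most parsimonious ingroup topology: (Beta,((Epsilon,Delta),(Zeta,Theta))).
Beta is sister to the clade containing all other ingroup taxa, so it is the earliest-diverging (most basal) ingroup lineage.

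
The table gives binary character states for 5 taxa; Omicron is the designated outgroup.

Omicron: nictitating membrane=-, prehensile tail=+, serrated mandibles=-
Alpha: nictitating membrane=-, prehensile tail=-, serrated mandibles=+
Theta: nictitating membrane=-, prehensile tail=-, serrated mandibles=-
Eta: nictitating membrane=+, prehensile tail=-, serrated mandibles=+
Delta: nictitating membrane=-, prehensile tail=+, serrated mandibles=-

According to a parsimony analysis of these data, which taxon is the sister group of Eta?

Alpha

Character polarity is set by the outgroup: the derived state is whichever differs from the outgroup's state, so for prehensile tail the derived state is '-', and for the remaining characters it is '+'.
nictitating membrane: derived state '+' in Eta only — an autapomorphy, so it tells us nothing about relationships among taxa.
prehensile tail: derived state '-' in Alpha, Eta, and Theta only — synapomorphy for {Alpha, Eta, Theta}.
serrated mandibles: derived state '+' in Alpha and Eta only — synapomorphy for {Alpha, Eta}.
Most parsimonious ingroup topology: (((Alpha,Eta),Theta),Delta).
Eta and Alpha form a cherry on this tree, so they are sister taxa.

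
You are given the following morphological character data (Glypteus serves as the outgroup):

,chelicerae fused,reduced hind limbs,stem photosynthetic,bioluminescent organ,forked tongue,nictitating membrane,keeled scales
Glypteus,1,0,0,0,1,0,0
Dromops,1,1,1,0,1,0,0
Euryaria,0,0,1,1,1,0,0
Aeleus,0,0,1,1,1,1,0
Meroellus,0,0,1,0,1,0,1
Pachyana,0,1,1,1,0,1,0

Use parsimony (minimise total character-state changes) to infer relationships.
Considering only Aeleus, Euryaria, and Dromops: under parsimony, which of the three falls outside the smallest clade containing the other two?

Character polarity is set by the outgroup: the derived state is whichever differs from the outgroup's state, so for chelicerae fused, forked tongue the derived state is '0', and for the remaining characters it is '1'.
chelicerae fused: derived state '0' in Aeleus, Euryaria, Meroellus, and Pachyana only — synapomorphy for {Aeleus, Euryaria, Meroellus, Pachyana}.
reduced hind limbs groups Dromops and Pachyana, which is incompatible with the clades supported by the remaining characters; treating it as convergent (homoplasy) costs fewer steps than any alternative tree.
stem photosynthetic (derived state '1') is shared by all ingroup taxa — unites the whole ingroup.
Only Aeleus, Euryaria, and Pachyana show the derived state '1' for bioluminescent organ, supporting them as a clade.
forked tongue (derived state '0') is unique to Pachyana (autapomorphy; uninformative for grouping).
Only Aeleus and Pachyana show the derived state '1' for nictitating membrane, supporting them as a clade.
keeled scales (derived state '1') is unique to Meroellus (autapomorphy; uninformative for grouping).
Most parsimonious ingroup topology: (Dromops,((Euryaria,(Aeleus,Pachyana)),Meroellus)).
Euryaria and Aeleus share a more recent common ancestor with each other than either does with Dromops, so Dromops is the least closely related of the three.

Dromops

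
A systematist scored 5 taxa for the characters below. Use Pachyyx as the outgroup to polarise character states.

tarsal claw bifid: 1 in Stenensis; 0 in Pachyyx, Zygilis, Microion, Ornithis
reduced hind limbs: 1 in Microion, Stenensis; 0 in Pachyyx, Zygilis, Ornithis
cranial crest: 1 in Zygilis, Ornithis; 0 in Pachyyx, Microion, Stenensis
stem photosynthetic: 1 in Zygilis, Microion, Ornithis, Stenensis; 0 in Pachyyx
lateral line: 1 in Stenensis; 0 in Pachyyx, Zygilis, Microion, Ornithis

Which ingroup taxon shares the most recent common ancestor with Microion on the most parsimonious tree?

The outgroup has state '0' for every character, so '1' is the derived state throughout.
tarsal claw bifid: derived state '1' in Stenensis only — an autapomorphy, so it tells us nothing about relationships among taxa.
Only Microion and Stenensis show the derived state '1' for reduced hind limbs, supporting them as a clade.
cranial crest: derived state '1' in Ornithis and Zygilis only — synapomorphy for {Ornithis, Zygilis}.
All ingroup taxa share the derived state '1' for stem photosynthetic; it defines the ingroup but does not resolve relationships within it.
lateral line (derived state '1') is unique to Stenensis (autapomorphy; uninformative for grouping).
Most parsimonious ingroup topology: ((Zygilis,Ornithis),(Microion,Stenensis)).
Microion and Stenensis form a cherry on this tree, so they are sister taxa.

Stenensis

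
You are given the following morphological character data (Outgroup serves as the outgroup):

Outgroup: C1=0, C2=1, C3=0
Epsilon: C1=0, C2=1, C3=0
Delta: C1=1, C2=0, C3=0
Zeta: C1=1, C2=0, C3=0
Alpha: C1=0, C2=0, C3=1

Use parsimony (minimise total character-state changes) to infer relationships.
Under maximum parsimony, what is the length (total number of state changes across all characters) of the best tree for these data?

3

Character polarity is set by the outgroup: the derived state is whichever differs from the outgroup's state, so for C2 the derived state is '0', and for the remaining characters it is '1'.
Only Delta and Zeta show the derived state '1' for C1, supporting them as a clade.
Only Alpha, Delta, and Zeta show the derived state '0' for C2, supporting them as a clade.
C3 (derived state '1') is unique to Alpha (autapomorphy; uninformative for grouping).
Most parsimonious ingroup topology: (Epsilon,((Delta,Zeta),Alpha)).
Changes per character on this tree: C1: 1; C2: 1; C3: 1.
Total = 3.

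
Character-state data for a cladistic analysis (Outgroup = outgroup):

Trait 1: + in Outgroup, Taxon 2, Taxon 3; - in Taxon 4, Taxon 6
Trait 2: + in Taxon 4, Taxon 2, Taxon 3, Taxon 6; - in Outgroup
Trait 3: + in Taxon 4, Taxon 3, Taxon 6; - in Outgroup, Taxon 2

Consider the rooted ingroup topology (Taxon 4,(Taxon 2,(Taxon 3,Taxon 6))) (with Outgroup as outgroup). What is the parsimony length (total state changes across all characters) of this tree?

5

Map each character onto (Taxon 4,(Taxon 2,(Taxon 3,Taxon 6))) (rooted by Outgroup) and count the minimum state changes it requires (Fitch parsimony):
Trait 1: 2; Trait 2: 1; Trait 3: 2.
Total tree length = 5.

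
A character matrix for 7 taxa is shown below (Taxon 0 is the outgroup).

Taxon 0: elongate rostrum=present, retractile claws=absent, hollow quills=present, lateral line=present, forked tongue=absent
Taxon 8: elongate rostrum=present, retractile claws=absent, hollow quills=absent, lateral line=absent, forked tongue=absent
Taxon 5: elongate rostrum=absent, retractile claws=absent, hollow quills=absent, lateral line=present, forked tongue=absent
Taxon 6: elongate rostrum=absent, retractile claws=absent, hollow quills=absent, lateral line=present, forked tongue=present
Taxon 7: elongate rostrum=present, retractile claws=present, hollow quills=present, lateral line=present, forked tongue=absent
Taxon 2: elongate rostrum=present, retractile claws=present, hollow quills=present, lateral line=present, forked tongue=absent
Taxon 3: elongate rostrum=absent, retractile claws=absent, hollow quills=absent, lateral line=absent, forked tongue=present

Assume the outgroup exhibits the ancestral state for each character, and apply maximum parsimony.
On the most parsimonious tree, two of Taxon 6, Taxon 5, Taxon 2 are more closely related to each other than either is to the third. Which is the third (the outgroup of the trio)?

Character polarity is set by the outgroup: the derived state is whichever differs from the outgroup's state, so for elongate rostrum, hollow quills, lateral line the derived state is 'absent', and for the remaining characters it is 'present'.
elongate rostrum: derived state 'absent' in Taxon 3, Taxon 5, and Taxon 6 only — synapomorphy for {Taxon 3, Taxon 5, Taxon 6}.
retractile claws: derived state 'present' in Taxon 2 and Taxon 7 only — synapomorphy for {Taxon 2, Taxon 7}.
hollow quills: derived state 'absent' in Taxon 3, Taxon 5, Taxon 6, and Taxon 8 only — synapomorphy for {Taxon 3, Taxon 5, Taxon 6, Taxon 8}.
lateral line groups Taxon 3 and Taxon 8, which is incompatible with the clades supported by the remaining characters; treating it as convergent (homoplasy) costs fewer steps than any alternative tree.
forked tongue (derived state 'present') is shared by Taxon 3 and Taxon 6 — a synapomorphy uniting that clade.
Most parsimonious ingroup topology: ((Taxon 8,(Taxon 5,(Taxon 6,Taxon 3))),(Taxon 7,Taxon 2)).
Taxon 6 and Taxon 5 share a more recent common ancestor with each other than either does with Taxon 2, so Taxon 2 is the least closely related of the three.

Taxon 2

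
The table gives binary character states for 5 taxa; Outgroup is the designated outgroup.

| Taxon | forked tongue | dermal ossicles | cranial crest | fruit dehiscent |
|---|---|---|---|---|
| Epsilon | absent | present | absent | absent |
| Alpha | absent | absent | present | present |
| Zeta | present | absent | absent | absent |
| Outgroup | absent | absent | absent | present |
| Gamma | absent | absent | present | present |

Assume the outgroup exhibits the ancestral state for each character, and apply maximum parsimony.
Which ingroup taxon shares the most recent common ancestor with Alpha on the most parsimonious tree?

Gamma

Character polarity is set by the outgroup: the derived state is whichever differs from the outgroup's state, so for fruit dehiscent the derived state is 'absent', and for the remaining characters it is 'present'.
forked tongue: derived state 'present' in Zeta only — an autapomorphy, so it tells us nothing about relationships among taxa.
dermal ossicles (derived state 'present') is unique to Epsilon (autapomorphy; uninformative for grouping).
cranial crest: derived state 'present' in Alpha and Gamma only — synapomorphy for {Alpha, Gamma}.
fruit dehiscent: derived state 'absent' in Epsilon and Zeta only — synapomorphy for {Epsilon, Zeta}.
Most parsimonious ingroup topology: ((Zeta,Epsilon),(Gamma,Alpha)).
Alpha and Gamma form a cherry on this tree, so they are sister taxa.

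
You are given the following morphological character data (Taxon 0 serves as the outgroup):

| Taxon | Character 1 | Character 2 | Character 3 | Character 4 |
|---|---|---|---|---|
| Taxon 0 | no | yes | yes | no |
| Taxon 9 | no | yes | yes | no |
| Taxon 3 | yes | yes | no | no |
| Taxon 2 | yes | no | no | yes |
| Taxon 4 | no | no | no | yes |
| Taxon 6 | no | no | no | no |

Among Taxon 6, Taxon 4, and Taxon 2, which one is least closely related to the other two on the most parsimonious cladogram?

Taxon 6

Character polarity is set by the outgroup: the derived state is whichever differs from the outgroup's state, so for Character 2, Character 3 the derived state is 'no', and for the remaining characters it is 'yes'.
Character 1 groups Taxon 2 and Taxon 3, which is incompatible with the clades supported by the remaining characters; treating it as convergent (homoplasy) costs fewer steps than any alternative tree.
Only Taxon 2, Taxon 4, and Taxon 6 show the derived state 'no' for Character 2, supporting them as a clade.
Character 3 (derived state 'no') is shared by Taxon 2, Taxon 3, Taxon 4, and Taxon 6 — a synapomorphy uniting that clade.
Only Taxon 2 and Taxon 4 show the derived state 'yes' for Character 4, supporting them as a clade.
Most parsimonious ingroup topology: (Taxon 9,(Taxon 3,((Taxon 2,Taxon 4),Taxon 6))).
Taxon 4 and Taxon 2 share a more recent common ancestor with each other than either does with Taxon 6, so Taxon 6 is the least closely related of the three.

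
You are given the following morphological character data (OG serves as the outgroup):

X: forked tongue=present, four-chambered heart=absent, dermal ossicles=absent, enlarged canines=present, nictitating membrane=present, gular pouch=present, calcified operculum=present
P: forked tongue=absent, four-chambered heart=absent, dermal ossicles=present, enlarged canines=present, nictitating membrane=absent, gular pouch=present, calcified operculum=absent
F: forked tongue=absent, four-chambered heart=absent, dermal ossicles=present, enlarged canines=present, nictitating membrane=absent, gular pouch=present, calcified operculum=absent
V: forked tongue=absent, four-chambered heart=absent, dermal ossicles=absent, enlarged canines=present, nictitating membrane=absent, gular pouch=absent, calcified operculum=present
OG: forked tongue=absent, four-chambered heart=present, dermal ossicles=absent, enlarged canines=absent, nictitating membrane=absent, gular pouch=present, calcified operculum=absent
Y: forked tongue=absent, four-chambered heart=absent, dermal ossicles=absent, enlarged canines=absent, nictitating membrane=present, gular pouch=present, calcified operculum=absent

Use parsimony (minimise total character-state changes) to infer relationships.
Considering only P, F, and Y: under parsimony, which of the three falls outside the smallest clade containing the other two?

Y

Character polarity is set by the outgroup: the derived state is whichever differs from the outgroup's state, so for four-chambered heart, gular pouch the derived state is 'absent', and for the remaining characters it is 'present'.
forked tongue: derived state 'present' in X only — an autapomorphy, so it tells us nothing about relationships among taxa.
four-chambered heart (derived state 'absent') is shared by all ingroup taxa — unites the whole ingroup.
dermal ossicles: derived state 'present' in F and P only — synapomorphy for {F, P}.
enlarged canines: derived state 'present' in F, P, V, and X only — synapomorphy for {F, P, V, X}.
nictitating membrane (state 'present') occurs in X and Y but conflicts with the nesting implied by the other characters — most parsimoniously interpreted as homoplasy.
gular pouch (derived state 'absent') is unique to V (autapomorphy; uninformative for grouping).
Only V and X show the derived state 'present' for calcified operculum, supporting them as a clade.
Most parsimonious ingroup topology: (((P,F),(X,V)),Y).
P and F share a more recent common ancestor with each other than either does with Y, so Y is the least closely related of the three.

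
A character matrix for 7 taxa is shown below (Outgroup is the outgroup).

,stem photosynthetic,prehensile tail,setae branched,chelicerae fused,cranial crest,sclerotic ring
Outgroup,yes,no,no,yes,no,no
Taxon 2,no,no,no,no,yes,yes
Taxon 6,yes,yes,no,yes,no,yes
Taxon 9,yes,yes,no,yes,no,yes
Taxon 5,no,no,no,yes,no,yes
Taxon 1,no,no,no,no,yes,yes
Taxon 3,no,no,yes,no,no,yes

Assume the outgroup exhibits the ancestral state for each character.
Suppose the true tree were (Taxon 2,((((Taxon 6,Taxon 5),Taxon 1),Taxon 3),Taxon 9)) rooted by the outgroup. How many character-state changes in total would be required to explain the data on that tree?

12

Map each character onto (Taxon 2,((((Taxon 6,Taxon 5),Taxon 1),Taxon 3),Taxon 9)) (rooted by Outgroup) and count the minimum state changes it requires (Fitch parsimony):
stem photosynthetic: 3; prehensile tail: 2; setae branched: 1; chelicerae fused: 3; cranial crest: 2; sclerotic ring: 1.
Total tree length = 12.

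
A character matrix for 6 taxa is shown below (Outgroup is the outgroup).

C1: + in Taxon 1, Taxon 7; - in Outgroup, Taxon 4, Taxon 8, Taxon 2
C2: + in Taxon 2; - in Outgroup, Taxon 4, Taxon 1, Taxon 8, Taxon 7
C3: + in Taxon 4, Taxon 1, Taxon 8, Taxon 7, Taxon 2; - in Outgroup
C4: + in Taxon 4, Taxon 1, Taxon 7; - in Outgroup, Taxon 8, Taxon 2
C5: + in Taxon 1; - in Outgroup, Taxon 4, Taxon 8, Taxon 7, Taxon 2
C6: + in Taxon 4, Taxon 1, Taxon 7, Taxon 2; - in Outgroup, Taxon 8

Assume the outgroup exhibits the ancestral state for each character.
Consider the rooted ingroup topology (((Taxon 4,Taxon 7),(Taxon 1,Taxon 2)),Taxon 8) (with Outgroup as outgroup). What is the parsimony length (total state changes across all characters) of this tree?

8

Map each character onto (((Taxon 4,Taxon 7),(Taxon 1,Taxon 2)),Taxon 8) (rooted by Outgroup) and count the minimum state changes it requires (Fitch parsimony):
C1: 2; C2: 1; C3: 1; C4: 2; C5: 1; C6: 1.
Total tree length = 8.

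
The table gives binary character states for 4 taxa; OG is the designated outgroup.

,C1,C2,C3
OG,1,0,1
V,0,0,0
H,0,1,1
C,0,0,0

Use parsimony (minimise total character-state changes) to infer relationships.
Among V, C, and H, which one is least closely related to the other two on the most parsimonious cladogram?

Character polarity is set by the outgroup: the derived state is whichever differs from the outgroup's state, so for C1, C3 the derived state is '0', and for the remaining characters it is '1'.
C1 (derived state '0') is shared by all ingroup taxa — unites the whole ingroup.
C2 (derived state '1') is unique to H (autapomorphy; uninformative for grouping).
C3 (derived state '0') is shared by C and V — a synapomorphy uniting that clade.
Most parsimonious ingroup topology: ((V,C),H).
C and V share a more recent common ancestor with each other than either does with H, so H is the least closely related of the three.

H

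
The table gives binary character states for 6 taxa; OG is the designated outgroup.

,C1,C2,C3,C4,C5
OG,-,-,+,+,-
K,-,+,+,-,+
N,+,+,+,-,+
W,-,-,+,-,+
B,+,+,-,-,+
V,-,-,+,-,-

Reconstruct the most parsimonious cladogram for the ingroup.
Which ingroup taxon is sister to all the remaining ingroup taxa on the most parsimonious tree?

V

Character polarity is set by the outgroup: the derived state is whichever differs from the outgroup's state, so for C3, C4 the derived state is '-', and for the remaining characters it is '+'.
C1: derived state '+' in B and N only — synapomorphy for {B, N}.
C2 (derived state '+') is shared by B, K, and N — a synapomorphy uniting that clade.
C3: derived state '-' in B only — an autapomorphy, so it tells us nothing about relationships among taxa.
All ingroup taxa share the derived state '-' for C4; it defines the ingroup but does not resolve relationships within it.
Only B, K, N, and W show the derived state '+' for C5, supporting them as a clade.
Most parsimonious ingroup topology: (((K,(N,B)),W),V).
V is sister to the clade containing all other ingroup taxa, so it is the earliest-diverging (most basal) ingroup lineage.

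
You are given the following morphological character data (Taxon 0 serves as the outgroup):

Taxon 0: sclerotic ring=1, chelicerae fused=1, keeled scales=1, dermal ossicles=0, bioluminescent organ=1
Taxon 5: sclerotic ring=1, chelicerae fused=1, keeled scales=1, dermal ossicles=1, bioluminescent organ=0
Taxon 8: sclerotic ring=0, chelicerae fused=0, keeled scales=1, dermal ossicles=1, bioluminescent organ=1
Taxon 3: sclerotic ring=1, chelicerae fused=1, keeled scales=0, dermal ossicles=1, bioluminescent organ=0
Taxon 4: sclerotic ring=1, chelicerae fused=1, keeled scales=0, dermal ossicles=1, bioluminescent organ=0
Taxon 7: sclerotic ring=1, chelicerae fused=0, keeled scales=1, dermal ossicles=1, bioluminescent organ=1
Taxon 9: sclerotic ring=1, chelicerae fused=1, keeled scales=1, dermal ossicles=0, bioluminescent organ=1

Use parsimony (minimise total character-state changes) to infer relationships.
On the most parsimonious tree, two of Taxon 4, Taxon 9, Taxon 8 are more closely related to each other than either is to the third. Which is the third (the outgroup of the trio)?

Character polarity is set by the outgroup: the derived state is whichever differs from the outgroup's state, so for sclerotic ring, chelicerae fused, keeled scales, bioluminescent organ the derived state is '0', and for the remaining characters it is '1'.
sclerotic ring: derived state '0' in Taxon 8 only — an autapomorphy, so it tells us nothing about relationships among taxa.
chelicerae fused: derived state '0' in Taxon 7 and Taxon 8 only — synapomorphy for {Taxon 7, Taxon 8}.
Only Taxon 3 and Taxon 4 show the derived state '0' for keeled scales, supporting them as a clade.
dermal ossicles (derived state '1') is shared by Taxon 3, Taxon 4, Taxon 5, Taxon 7, and Taxon 8 — a synapomorphy uniting that clade.
bioluminescent organ (derived state '0') is shared by Taxon 3, Taxon 4, and Taxon 5 — a synapomorphy uniting that clade.
Most parsimonious ingroup topology: (((Taxon 5,(Taxon 3,Taxon 4)),(Taxon 8,Taxon 7)),Taxon 9).
Taxon 4 and Taxon 8 share a more recent common ancestor with each other than either does with Taxon 9, so Taxon 9 is the least closely related of the three.

Taxon 9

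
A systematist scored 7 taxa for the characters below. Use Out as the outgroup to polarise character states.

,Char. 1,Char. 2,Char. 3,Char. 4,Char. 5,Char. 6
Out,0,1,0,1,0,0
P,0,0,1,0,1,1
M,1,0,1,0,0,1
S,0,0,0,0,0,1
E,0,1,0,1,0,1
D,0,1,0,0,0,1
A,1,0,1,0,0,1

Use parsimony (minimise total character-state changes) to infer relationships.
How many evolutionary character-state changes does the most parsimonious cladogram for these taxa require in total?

6

Character polarity is set by the outgroup: the derived state is whichever differs from the outgroup's state, so for Char. 2, Char. 4 the derived state is '0', and for the remaining characters it is '1'.
Char. 1 (derived state '1') is shared by A and M — a synapomorphy uniting that clade.
Char. 2: derived state '0' in A, M, P, and S only — synapomorphy for {A, M, P, S}.
Only A, M, and P show the derived state '1' for Char. 3, supporting them as a clade.
Char. 4: derived state '0' in A, D, M, P, and S only — synapomorphy for {A, D, M, P, S}.
Char. 5 (derived state '1') is unique to P (autapomorphy; uninformative for grouping).
Char. 6 (derived state '1') is shared by all ingroup taxa — unites the whole ingroup.
Most parsimonious ingroup topology: ((((P,(M,A)),S),D),E).
Changes per character on this tree: Char. 1: 1; Char. 2: 1; Char. 3: 1; Char. 4: 1; Char. 5: 1; Char. 6: 1.
Total = 6.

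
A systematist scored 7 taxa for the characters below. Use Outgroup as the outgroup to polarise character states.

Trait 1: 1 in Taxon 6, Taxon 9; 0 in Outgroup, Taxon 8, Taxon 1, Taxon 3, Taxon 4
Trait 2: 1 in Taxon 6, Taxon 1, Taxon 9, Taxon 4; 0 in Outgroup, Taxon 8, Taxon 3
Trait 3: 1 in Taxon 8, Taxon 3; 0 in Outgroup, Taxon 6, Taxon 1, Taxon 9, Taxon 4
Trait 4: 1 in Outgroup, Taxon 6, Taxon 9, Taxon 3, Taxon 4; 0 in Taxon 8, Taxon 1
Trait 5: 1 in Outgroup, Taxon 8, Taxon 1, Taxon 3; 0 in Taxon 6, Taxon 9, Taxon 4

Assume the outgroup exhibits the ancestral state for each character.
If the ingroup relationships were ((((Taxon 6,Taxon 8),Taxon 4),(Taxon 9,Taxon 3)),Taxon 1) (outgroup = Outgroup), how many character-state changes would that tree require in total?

Map each character onto ((((Taxon 6,Taxon 8),Taxon 4),(Taxon 9,Taxon 3)),Taxon 1) (rooted by Outgroup) and count the minimum state changes it requires (Fitch parsimony):
Trait 1: 2; Trait 2: 3; Trait 3: 2; Trait 4: 2; Trait 5: 3.
Total tree length = 12.

12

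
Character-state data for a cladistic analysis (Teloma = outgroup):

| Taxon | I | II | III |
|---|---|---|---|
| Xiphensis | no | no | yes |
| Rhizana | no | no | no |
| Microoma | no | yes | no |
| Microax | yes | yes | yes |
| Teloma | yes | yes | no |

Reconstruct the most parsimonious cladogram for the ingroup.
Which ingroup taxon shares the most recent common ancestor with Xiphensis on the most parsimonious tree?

Rhizana

Character polarity is set by the outgroup: the derived state is whichever differs from the outgroup's state, so for I, II the derived state is 'no', and for the remaining characters it is 'yes'.
I (derived state 'no') is shared by Microoma, Rhizana, and Xiphensis — a synapomorphy uniting that clade.
II (derived state 'no') is shared by Rhizana and Xiphensis — a synapomorphy uniting that clade.
III groups Microax and Xiphensis, which is incompatible with the clades supported by the remaining characters; treating it as convergent (homoplasy) costs fewer steps than any alternative tree.
Most parsimonious ingroup topology: (((Rhizana,Xiphensis),Microoma),Microax).
Xiphensis and Rhizana form a cherry on this tree, so they are sister taxa.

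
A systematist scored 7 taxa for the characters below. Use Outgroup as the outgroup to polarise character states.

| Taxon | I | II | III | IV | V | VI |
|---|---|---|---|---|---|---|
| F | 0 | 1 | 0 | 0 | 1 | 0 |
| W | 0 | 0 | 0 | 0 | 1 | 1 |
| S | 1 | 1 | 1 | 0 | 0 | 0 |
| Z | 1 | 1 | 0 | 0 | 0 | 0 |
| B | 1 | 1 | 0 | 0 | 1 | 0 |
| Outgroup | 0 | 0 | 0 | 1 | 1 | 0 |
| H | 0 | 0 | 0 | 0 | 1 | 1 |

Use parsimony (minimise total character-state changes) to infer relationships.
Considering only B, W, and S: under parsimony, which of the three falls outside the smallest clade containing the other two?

Character polarity is set by the outgroup: the derived state is whichever differs from the outgroup's state, so for IV, V the derived state is '0', and for the remaining characters it is '1'.
Only B, S, and Z show the derived state '1' for I, supporting them as a clade.
II (derived state '1') is shared by B, F, S, and Z — a synapomorphy uniting that clade.
III: derived state '1' in S only — an autapomorphy, so it tells us nothing about relationships among taxa.
All ingroup taxa share the derived state '0' for IV; it defines the ingroup but does not resolve relationships within it.
V (derived state '0') is shared by S and Z — a synapomorphy uniting that clade.
Only H and W show the derived state '1' for VI, supporting them as a clade.
Most parsimonious ingroup topology: ((((Z,S),B),F),(W,H)).
S and B share a more recent common ancestor with each other than either does with W, so W is the least closely related of the three.

W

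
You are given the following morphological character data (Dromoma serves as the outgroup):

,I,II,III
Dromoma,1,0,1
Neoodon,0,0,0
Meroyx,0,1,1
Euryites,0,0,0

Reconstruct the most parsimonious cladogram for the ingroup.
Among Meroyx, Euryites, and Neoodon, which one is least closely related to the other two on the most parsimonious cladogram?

Character polarity is set by the outgroup: the derived state is whichever differs from the outgroup's state, so for I, III the derived state is '0', and for the remaining characters it is '1'.
I (derived state '0') is shared by all ingroup taxa — unites the whole ingroup.
II (derived state '1') is unique to Meroyx (autapomorphy; uninformative for grouping).
III: derived state '0' in Euryites and Neoodon only — synapomorphy for {Euryites, Neoodon}.
Most parsimonious ingroup topology: ((Neoodon,Euryites),Meroyx).
Neoodon and Euryites share a more recent common ancestor with each other than either does with Meroyx, so Meroyx is the least closely related of the three.

Meroyx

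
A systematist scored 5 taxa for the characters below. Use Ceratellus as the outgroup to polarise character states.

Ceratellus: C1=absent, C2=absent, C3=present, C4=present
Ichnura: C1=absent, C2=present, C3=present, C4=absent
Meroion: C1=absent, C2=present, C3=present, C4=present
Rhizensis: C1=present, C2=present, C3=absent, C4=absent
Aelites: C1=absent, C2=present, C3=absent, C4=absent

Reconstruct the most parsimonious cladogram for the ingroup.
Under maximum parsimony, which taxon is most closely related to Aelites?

Rhizensis

Character polarity is set by the outgroup: the derived state is whichever differs from the outgroup's state, so for C3, C4 the derived state is 'absent', and for the remaining characters it is 'present'.
C1: derived state 'present' in Rhizensis only — an autapomorphy, so it tells us nothing about relationships among taxa.
All ingroup taxa share the derived state 'present' for C2; it defines the ingroup but does not resolve relationships within it.
C3 (derived state 'absent') is shared by Aelites and Rhizensis — a synapomorphy uniting that clade.
C4: derived state 'absent' in Aelites, Ichnura, and Rhizensis only — synapomorphy for {Aelites, Ichnura, Rhizensis}.
Most parsimonious ingroup topology: ((Ichnura,(Rhizensis,Aelites)),Meroion).
Aelites and Rhizensis form a cherry on this tree, so they are sister taxa.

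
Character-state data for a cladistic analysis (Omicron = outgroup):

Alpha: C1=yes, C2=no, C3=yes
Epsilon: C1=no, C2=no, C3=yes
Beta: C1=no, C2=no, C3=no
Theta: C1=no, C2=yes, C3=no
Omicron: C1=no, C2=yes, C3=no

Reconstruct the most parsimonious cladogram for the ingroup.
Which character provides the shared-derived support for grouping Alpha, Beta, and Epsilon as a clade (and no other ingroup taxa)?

Character polarity is set by the outgroup: the derived state is whichever differs from the outgroup's state, so for C2 the derived state is 'no', and for the remaining characters it is 'yes'.
C1: derived state 'yes' in Alpha only — an autapomorphy, so it tells us nothing about relationships among taxa.
Only Alpha, Beta, and Epsilon show the derived state 'no' for C2, supporting them as a clade.
C3 (derived state 'yes') is shared by Alpha and Epsilon — a synapomorphy uniting that clade.
Most parsimonious ingroup topology: (((Epsilon,Alpha),Beta),Theta).
The clade {Alpha, Beta, Epsilon} is supported by C2: its derived state 'no' occurs in exactly those taxa and in no other taxon (including the outgroup).

C2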